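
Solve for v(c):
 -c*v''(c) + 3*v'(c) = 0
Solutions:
 v(c) = C1 + C2*c^4


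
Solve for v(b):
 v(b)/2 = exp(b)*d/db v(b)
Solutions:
 v(b) = C1*exp(-exp(-b)/2)


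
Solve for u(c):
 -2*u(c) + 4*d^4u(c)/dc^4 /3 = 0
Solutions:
 u(c) = C1*exp(-2^(3/4)*3^(1/4)*c/2) + C2*exp(2^(3/4)*3^(1/4)*c/2) + C3*sin(2^(3/4)*3^(1/4)*c/2) + C4*cos(2^(3/4)*3^(1/4)*c/2)


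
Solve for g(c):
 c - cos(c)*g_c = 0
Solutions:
 g(c) = C1 + Integral(c/cos(c), c)


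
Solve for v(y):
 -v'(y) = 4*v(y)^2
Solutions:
 v(y) = 1/(C1 + 4*y)


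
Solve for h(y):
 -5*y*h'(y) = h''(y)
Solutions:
 h(y) = C1 + C2*erf(sqrt(10)*y/2)


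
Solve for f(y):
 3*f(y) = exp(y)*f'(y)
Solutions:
 f(y) = C1*exp(-3*exp(-y))


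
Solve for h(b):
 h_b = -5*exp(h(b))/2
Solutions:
 h(b) = log(1/(C1 + 5*b)) + log(2)


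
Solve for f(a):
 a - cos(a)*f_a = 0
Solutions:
 f(a) = C1 + Integral(a/cos(a), a)


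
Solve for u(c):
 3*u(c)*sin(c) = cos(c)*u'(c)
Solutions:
 u(c) = C1/cos(c)^3


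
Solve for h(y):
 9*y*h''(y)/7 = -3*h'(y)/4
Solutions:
 h(y) = C1 + C2*y^(5/12)


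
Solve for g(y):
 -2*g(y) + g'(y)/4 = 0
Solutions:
 g(y) = C1*exp(8*y)


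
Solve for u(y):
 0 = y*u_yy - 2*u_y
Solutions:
 u(y) = C1 + C2*y^3


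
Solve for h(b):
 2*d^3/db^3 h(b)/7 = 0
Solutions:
 h(b) = C1 + C2*b + C3*b^2


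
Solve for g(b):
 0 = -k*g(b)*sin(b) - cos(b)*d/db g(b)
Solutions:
 g(b) = C1*exp(k*log(cos(b)))


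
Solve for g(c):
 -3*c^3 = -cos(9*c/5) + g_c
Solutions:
 g(c) = C1 - 3*c^4/4 + 5*sin(9*c/5)/9


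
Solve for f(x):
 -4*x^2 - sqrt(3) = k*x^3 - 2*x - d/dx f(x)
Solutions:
 f(x) = C1 + k*x^4/4 + 4*x^3/3 - x^2 + sqrt(3)*x


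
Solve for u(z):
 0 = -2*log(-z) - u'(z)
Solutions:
 u(z) = C1 - 2*z*log(-z) + 2*z


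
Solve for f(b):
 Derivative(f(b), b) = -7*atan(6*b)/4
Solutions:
 f(b) = C1 - 7*b*atan(6*b)/4 + 7*log(36*b^2 + 1)/48


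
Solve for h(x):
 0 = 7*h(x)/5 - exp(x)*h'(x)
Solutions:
 h(x) = C1*exp(-7*exp(-x)/5)


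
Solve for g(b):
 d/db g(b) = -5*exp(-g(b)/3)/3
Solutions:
 g(b) = 3*log(C1 - 5*b/9)


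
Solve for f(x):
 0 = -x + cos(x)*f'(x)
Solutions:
 f(x) = C1 + Integral(x/cos(x), x)


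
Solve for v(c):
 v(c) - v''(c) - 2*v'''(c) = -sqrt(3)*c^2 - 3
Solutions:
 v(c) = C1*exp(-c*((6*sqrt(78) + 53)^(-1/3) + 2 + (6*sqrt(78) + 53)^(1/3))/12)*sin(sqrt(3)*c*(-(6*sqrt(78) + 53)^(1/3) + (6*sqrt(78) + 53)^(-1/3))/12) + C2*exp(-c*((6*sqrt(78) + 53)^(-1/3) + 2 + (6*sqrt(78) + 53)^(1/3))/12)*cos(sqrt(3)*c*(-(6*sqrt(78) + 53)^(1/3) + (6*sqrt(78) + 53)^(-1/3))/12) + C3*exp(c*(-1 + (6*sqrt(78) + 53)^(-1/3) + (6*sqrt(78) + 53)^(1/3))/6) - sqrt(3)*c^2 - 2*sqrt(3) - 3


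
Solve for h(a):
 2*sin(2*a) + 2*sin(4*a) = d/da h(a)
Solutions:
 h(a) = C1 - cos(2*a) - cos(4*a)/2


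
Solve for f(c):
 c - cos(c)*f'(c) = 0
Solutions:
 f(c) = C1 + Integral(c/cos(c), c)


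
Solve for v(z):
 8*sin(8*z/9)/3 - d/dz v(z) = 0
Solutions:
 v(z) = C1 - 3*cos(8*z/9)


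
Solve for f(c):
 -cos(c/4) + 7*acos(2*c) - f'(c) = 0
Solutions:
 f(c) = C1 + 7*c*acos(2*c) - 7*sqrt(1 - 4*c^2)/2 - 4*sin(c/4)


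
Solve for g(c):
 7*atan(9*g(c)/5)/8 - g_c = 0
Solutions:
 Integral(1/atan(9*_y/5), (_y, g(c))) = C1 + 7*c/8


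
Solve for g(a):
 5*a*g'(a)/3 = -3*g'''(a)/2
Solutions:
 g(a) = C1 + Integral(C2*airyai(-30^(1/3)*a/3) + C3*airybi(-30^(1/3)*a/3), a)


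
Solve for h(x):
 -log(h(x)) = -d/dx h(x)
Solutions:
 li(h(x)) = C1 + x


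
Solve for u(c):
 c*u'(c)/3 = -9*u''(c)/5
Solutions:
 u(c) = C1 + C2*erf(sqrt(30)*c/18)


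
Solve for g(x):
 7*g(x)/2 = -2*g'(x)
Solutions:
 g(x) = C1*exp(-7*x/4)


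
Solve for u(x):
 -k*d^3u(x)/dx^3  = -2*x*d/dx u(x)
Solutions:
 u(x) = C1 + Integral(C2*airyai(2^(1/3)*x*(1/k)^(1/3)) + C3*airybi(2^(1/3)*x*(1/k)^(1/3)), x)


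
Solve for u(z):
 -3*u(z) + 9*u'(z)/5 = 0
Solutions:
 u(z) = C1*exp(5*z/3)


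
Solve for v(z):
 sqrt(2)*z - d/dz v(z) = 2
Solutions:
 v(z) = C1 + sqrt(2)*z^2/2 - 2*z


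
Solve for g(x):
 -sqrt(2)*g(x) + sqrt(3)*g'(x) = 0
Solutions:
 g(x) = C1*exp(sqrt(6)*x/3)


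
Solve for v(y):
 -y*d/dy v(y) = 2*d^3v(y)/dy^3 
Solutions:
 v(y) = C1 + Integral(C2*airyai(-2^(2/3)*y/2) + C3*airybi(-2^(2/3)*y/2), y)


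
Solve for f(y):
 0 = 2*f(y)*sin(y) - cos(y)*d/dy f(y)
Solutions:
 f(y) = C1/cos(y)^2


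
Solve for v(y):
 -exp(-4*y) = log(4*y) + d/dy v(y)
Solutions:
 v(y) = C1 - y*log(y) + y*(1 - 2*log(2)) + exp(-4*y)/4


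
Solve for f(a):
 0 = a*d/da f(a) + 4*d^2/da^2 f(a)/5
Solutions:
 f(a) = C1 + C2*erf(sqrt(10)*a/4)


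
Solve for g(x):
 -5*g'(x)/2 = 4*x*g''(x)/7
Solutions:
 g(x) = C1 + C2/x^(27/8)


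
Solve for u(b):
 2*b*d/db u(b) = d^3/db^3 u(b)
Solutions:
 u(b) = C1 + Integral(C2*airyai(2^(1/3)*b) + C3*airybi(2^(1/3)*b), b)


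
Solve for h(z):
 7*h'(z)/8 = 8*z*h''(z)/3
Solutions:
 h(z) = C1 + C2*z^(85/64)


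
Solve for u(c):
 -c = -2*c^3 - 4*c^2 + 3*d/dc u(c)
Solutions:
 u(c) = C1 + c^4/6 + 4*c^3/9 - c^2/6


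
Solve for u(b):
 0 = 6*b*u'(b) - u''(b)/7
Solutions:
 u(b) = C1 + C2*erfi(sqrt(21)*b)


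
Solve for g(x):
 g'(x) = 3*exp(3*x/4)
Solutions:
 g(x) = C1 + 4*exp(3*x/4)


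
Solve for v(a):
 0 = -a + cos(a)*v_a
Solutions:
 v(a) = C1 + Integral(a/cos(a), a)


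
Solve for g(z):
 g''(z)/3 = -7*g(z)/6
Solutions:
 g(z) = C1*sin(sqrt(14)*z/2) + C2*cos(sqrt(14)*z/2)


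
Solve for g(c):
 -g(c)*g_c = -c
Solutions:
 g(c) = -sqrt(C1 + c^2)
 g(c) = sqrt(C1 + c^2)


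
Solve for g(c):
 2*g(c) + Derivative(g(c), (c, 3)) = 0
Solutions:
 g(c) = C3*exp(-2^(1/3)*c) + (C1*sin(2^(1/3)*sqrt(3)*c/2) + C2*cos(2^(1/3)*sqrt(3)*c/2))*exp(2^(1/3)*c/2)


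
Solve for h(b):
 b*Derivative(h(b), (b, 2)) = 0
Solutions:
 h(b) = C1 + C2*b


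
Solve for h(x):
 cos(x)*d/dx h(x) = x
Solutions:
 h(x) = C1 + Integral(x/cos(x), x)


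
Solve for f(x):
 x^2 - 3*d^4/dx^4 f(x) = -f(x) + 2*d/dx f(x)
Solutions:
 f(x) = C1*exp(x*(-2^(2/3) + 2^(1/3) + 2)/6)*sin(2^(1/3)*sqrt(3)*x*(1 + 2^(1/3))/6) + C2*exp(x*(-2^(2/3) + 2^(1/3) + 2)/6)*cos(2^(1/3)*sqrt(3)*x*(1 + 2^(1/3))/6) + C3*exp(-x) + C4*exp(x*(-2^(1/3) + 1 + 2^(2/3))/3) - x^2 - 4*x - 8


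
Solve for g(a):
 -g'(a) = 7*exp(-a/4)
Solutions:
 g(a) = C1 + 28*exp(-a/4)


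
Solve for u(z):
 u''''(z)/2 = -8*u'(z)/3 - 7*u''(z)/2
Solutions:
 u(z) = C1 + C2*exp(-3^(1/3)*z*(-(24 + sqrt(1605))^(1/3) + 7*3^(1/3)/(24 + sqrt(1605))^(1/3))/6)*sin(3^(1/6)*z*(21/(24 + sqrt(1605))^(1/3) + 3^(2/3)*(24 + sqrt(1605))^(1/3))/6) + C3*exp(-3^(1/3)*z*(-(24 + sqrt(1605))^(1/3) + 7*3^(1/3)/(24 + sqrt(1605))^(1/3))/6)*cos(3^(1/6)*z*(21/(24 + sqrt(1605))^(1/3) + 3^(2/3)*(24 + sqrt(1605))^(1/3))/6) + C4*exp(3^(1/3)*z*(-(24 + sqrt(1605))^(1/3) + 7*3^(1/3)/(24 + sqrt(1605))^(1/3))/3)


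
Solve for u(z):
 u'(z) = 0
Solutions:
 u(z) = C1


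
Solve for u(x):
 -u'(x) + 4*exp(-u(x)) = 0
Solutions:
 u(x) = log(C1 + 4*x)


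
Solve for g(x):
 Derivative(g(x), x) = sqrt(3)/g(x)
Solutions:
 g(x) = -sqrt(C1 + 2*sqrt(3)*x)
 g(x) = sqrt(C1 + 2*sqrt(3)*x)


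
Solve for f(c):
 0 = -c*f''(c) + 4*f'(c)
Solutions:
 f(c) = C1 + C2*c^5


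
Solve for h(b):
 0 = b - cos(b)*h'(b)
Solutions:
 h(b) = C1 + Integral(b/cos(b), b)


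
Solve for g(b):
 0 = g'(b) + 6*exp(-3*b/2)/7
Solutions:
 g(b) = C1 + 4*exp(-3*b/2)/7


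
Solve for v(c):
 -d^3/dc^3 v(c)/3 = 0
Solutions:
 v(c) = C1 + C2*c + C3*c^2


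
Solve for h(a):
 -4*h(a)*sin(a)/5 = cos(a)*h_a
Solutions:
 h(a) = C1*cos(a)^(4/5)


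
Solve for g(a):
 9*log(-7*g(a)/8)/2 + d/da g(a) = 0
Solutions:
 2*Integral(1/(log(-_y) - 3*log(2) + log(7)), (_y, g(a)))/9 = C1 - a


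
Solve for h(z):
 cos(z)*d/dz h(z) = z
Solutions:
 h(z) = C1 + Integral(z/cos(z), z)


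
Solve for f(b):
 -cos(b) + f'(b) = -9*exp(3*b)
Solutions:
 f(b) = C1 - 3*exp(3*b) + sin(b)


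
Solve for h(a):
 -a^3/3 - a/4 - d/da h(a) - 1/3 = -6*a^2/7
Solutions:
 h(a) = C1 - a^4/12 + 2*a^3/7 - a^2/8 - a/3


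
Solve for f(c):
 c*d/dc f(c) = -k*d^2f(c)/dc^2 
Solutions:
 f(c) = C1 + C2*sqrt(k)*erf(sqrt(2)*c*sqrt(1/k)/2)


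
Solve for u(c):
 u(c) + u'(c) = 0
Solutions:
 u(c) = C1*exp(-c)


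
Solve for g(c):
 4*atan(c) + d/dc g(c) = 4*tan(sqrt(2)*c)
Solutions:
 g(c) = C1 - 4*c*atan(c) + 2*log(c^2 + 1) - 2*sqrt(2)*log(cos(sqrt(2)*c))


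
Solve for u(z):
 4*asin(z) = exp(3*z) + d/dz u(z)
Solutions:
 u(z) = C1 + 4*z*asin(z) + 4*sqrt(1 - z^2) - exp(3*z)/3


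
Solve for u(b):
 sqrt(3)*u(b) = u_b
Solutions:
 u(b) = C1*exp(sqrt(3)*b)


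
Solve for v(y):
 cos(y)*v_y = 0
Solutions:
 v(y) = C1


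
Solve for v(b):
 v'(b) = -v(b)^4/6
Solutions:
 v(b) = 2^(1/3)*(1/(C1 + b))^(1/3)
 v(b) = 2^(1/3)*(-1 - sqrt(3)*I)*(1/(C1 + b))^(1/3)/2
 v(b) = 2^(1/3)*(-1 + sqrt(3)*I)*(1/(C1 + b))^(1/3)/2


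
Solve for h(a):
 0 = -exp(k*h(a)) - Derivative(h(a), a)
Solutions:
 h(a) = Piecewise((log(1/(C1*k + a*k))/k, Ne(k, 0)), (nan, True))
 h(a) = Piecewise((C1 - a, Eq(k, 0)), (nan, True))


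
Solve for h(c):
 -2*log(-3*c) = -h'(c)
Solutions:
 h(c) = C1 + 2*c*log(-c) + 2*c*(-1 + log(3))


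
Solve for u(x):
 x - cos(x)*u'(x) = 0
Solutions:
 u(x) = C1 + Integral(x/cos(x), x)


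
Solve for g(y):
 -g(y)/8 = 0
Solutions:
 g(y) = 0


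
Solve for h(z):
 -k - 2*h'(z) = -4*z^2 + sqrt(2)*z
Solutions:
 h(z) = C1 - k*z/2 + 2*z^3/3 - sqrt(2)*z^2/4


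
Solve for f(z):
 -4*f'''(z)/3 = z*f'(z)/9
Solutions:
 f(z) = C1 + Integral(C2*airyai(-18^(1/3)*z/6) + C3*airybi(-18^(1/3)*z/6), z)


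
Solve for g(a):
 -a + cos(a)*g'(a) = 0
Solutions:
 g(a) = C1 + Integral(a/cos(a), a)


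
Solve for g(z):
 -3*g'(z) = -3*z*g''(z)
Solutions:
 g(z) = C1 + C2*z^2


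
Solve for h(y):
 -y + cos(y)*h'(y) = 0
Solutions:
 h(y) = C1 + Integral(y/cos(y), y)


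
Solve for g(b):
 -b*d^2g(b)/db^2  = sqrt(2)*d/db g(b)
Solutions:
 g(b) = C1 + C2*b^(1 - sqrt(2))


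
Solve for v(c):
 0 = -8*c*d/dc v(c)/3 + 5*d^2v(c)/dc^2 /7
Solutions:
 v(c) = C1 + C2*erfi(2*sqrt(105)*c/15)


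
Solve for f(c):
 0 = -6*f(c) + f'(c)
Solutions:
 f(c) = C1*exp(6*c)


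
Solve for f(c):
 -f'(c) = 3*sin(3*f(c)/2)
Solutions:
 f(c) = -2*acos((-C1 - exp(9*c))/(C1 - exp(9*c)))/3 + 4*pi/3
 f(c) = 2*acos((-C1 - exp(9*c))/(C1 - exp(9*c)))/3


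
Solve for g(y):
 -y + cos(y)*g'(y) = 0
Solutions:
 g(y) = C1 + Integral(y/cos(y), y)


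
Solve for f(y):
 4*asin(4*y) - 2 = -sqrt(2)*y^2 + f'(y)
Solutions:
 f(y) = C1 + sqrt(2)*y^3/3 + 4*y*asin(4*y) - 2*y + sqrt(1 - 16*y^2)


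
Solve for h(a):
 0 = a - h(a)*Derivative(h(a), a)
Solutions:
 h(a) = -sqrt(C1 + a^2)
 h(a) = sqrt(C1 + a^2)


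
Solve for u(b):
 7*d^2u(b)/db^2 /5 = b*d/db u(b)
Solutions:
 u(b) = C1 + C2*erfi(sqrt(70)*b/14)


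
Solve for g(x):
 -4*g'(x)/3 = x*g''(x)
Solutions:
 g(x) = C1 + C2/x^(1/3)


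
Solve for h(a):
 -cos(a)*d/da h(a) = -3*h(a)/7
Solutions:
 h(a) = C1*(sin(a) + 1)^(3/14)/(sin(a) - 1)^(3/14)


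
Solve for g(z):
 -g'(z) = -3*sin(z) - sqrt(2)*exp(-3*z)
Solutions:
 g(z) = C1 - 3*cos(z) - sqrt(2)*exp(-3*z)/3


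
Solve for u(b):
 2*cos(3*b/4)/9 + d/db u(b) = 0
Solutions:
 u(b) = C1 - 8*sin(3*b/4)/27


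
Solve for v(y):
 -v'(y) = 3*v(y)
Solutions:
 v(y) = C1*exp(-3*y)


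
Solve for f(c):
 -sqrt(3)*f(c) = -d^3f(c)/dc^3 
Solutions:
 f(c) = C3*exp(3^(1/6)*c) + (C1*sin(3^(2/3)*c/2) + C2*cos(3^(2/3)*c/2))*exp(-3^(1/6)*c/2)


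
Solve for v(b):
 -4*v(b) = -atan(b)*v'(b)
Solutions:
 v(b) = C1*exp(4*Integral(1/atan(b), b))


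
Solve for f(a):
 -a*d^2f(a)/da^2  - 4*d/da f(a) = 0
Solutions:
 f(a) = C1 + C2/a^3


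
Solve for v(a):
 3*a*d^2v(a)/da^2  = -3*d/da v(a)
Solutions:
 v(a) = C1 + C2*log(a)


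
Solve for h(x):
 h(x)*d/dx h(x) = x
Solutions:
 h(x) = -sqrt(C1 + x^2)
 h(x) = sqrt(C1 + x^2)


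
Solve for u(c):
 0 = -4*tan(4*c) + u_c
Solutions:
 u(c) = C1 - log(cos(4*c))


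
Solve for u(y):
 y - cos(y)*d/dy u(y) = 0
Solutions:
 u(y) = C1 + Integral(y/cos(y), y)


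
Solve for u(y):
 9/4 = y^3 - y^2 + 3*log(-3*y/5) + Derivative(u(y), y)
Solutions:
 u(y) = C1 - y^4/4 + y^3/3 - 3*y*log(-y) + y*(-3*log(3) + 3*log(5) + 21/4)


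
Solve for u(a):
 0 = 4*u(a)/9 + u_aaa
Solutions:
 u(a) = C3*exp(-2^(2/3)*3^(1/3)*a/3) + (C1*sin(2^(2/3)*3^(5/6)*a/6) + C2*cos(2^(2/3)*3^(5/6)*a/6))*exp(2^(2/3)*3^(1/3)*a/6)


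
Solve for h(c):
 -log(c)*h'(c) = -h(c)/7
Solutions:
 h(c) = C1*exp(li(c)/7)


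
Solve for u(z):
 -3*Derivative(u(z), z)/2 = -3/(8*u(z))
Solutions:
 u(z) = -sqrt(C1 + 2*z)/2
 u(z) = sqrt(C1 + 2*z)/2


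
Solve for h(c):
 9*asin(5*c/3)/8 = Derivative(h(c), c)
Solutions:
 h(c) = C1 + 9*c*asin(5*c/3)/8 + 9*sqrt(9 - 25*c^2)/40


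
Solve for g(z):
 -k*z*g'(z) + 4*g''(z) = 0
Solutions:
 g(z) = Piecewise((-sqrt(2)*sqrt(pi)*C1*erf(sqrt(2)*z*sqrt(-k)/4)/sqrt(-k) - C2, (k > 0) | (k < 0)), (-C1*z - C2, True))


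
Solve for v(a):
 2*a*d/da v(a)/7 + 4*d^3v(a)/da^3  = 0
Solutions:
 v(a) = C1 + Integral(C2*airyai(-14^(2/3)*a/14) + C3*airybi(-14^(2/3)*a/14), a)


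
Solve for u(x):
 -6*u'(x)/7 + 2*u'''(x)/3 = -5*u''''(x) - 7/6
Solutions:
 u(x) = C1 + C2*exp(-x*(28*7^(1/3)/(135*sqrt(163689) + 54619)^(1/3) + 28 + 7^(2/3)*(135*sqrt(163689) + 54619)^(1/3))/630)*sin(sqrt(3)*7^(1/3)*x*(-7^(1/3)*(135*sqrt(163689) + 54619)^(1/3) + 28/(135*sqrt(163689) + 54619)^(1/3))/630) + C3*exp(-x*(28*7^(1/3)/(135*sqrt(163689) + 54619)^(1/3) + 28 + 7^(2/3)*(135*sqrt(163689) + 54619)^(1/3))/630)*cos(sqrt(3)*7^(1/3)*x*(-7^(1/3)*(135*sqrt(163689) + 54619)^(1/3) + 28/(135*sqrt(163689) + 54619)^(1/3))/630) + C4*exp(x*(-14 + 28*7^(1/3)/(135*sqrt(163689) + 54619)^(1/3) + 7^(2/3)*(135*sqrt(163689) + 54619)^(1/3))/315) + 49*x/36


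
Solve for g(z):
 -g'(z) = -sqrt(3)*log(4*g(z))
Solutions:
 -sqrt(3)*Integral(1/(log(_y) + 2*log(2)), (_y, g(z)))/3 = C1 - z


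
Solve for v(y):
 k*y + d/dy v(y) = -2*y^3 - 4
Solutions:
 v(y) = C1 - k*y^2/2 - y^4/2 - 4*y


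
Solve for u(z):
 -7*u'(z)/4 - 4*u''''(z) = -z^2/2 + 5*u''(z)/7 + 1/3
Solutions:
 u(z) = C1 + C2*exp(-42^(1/3)*z*(-(3087 + sqrt(9571569))^(1/3) + 10*42^(1/3)/(3087 + sqrt(9571569))^(1/3))/168)*sin(14^(1/3)*3^(1/6)*z*(30*14^(1/3)/(3087 + sqrt(9571569))^(1/3) + 3^(2/3)*(3087 + sqrt(9571569))^(1/3))/168) + C3*exp(-42^(1/3)*z*(-(3087 + sqrt(9571569))^(1/3) + 10*42^(1/3)/(3087 + sqrt(9571569))^(1/3))/168)*cos(14^(1/3)*3^(1/6)*z*(30*14^(1/3)/(3087 + sqrt(9571569))^(1/3) + 3^(2/3)*(3087 + sqrt(9571569))^(1/3))/168) + C4*exp(42^(1/3)*z*(-(3087 + sqrt(9571569))^(1/3) + 10*42^(1/3)/(3087 + sqrt(9571569))^(1/3))/84) + 2*z^3/21 - 40*z^2/343 - 4804*z/50421


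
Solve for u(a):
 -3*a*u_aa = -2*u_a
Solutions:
 u(a) = C1 + C2*a^(5/3)


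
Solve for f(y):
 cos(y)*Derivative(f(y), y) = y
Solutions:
 f(y) = C1 + Integral(y/cos(y), y)


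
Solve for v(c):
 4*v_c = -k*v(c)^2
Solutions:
 v(c) = 4/(C1 + c*k)


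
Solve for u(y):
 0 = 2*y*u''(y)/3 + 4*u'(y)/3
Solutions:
 u(y) = C1 + C2/y


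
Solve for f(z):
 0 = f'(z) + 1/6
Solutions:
 f(z) = C1 - z/6


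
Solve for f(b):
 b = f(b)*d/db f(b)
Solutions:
 f(b) = -sqrt(C1 + b^2)
 f(b) = sqrt(C1 + b^2)


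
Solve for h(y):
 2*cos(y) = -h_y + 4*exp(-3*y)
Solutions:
 h(y) = C1 - 2*sin(y) - 4*exp(-3*y)/3


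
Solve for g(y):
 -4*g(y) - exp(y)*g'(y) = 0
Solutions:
 g(y) = C1*exp(4*exp(-y))


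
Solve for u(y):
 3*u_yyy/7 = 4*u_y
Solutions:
 u(y) = C1 + C2*exp(-2*sqrt(21)*y/3) + C3*exp(2*sqrt(21)*y/3)


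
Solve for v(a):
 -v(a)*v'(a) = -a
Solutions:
 v(a) = -sqrt(C1 + a^2)
 v(a) = sqrt(C1 + a^2)


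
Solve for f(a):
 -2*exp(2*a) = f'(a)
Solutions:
 f(a) = C1 - exp(2*a)


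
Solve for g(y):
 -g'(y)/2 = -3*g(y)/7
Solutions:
 g(y) = C1*exp(6*y/7)


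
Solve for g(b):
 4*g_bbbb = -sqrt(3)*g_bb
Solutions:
 g(b) = C1 + C2*b + C3*sin(3^(1/4)*b/2) + C4*cos(3^(1/4)*b/2)


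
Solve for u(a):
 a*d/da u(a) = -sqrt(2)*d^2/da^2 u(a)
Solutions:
 u(a) = C1 + C2*erf(2^(1/4)*a/2)


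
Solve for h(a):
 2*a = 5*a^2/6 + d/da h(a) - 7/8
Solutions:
 h(a) = C1 - 5*a^3/18 + a^2 + 7*a/8


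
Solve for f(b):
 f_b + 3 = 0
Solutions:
 f(b) = C1 - 3*b


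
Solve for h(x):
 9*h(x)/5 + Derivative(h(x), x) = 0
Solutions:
 h(x) = C1*exp(-9*x/5)


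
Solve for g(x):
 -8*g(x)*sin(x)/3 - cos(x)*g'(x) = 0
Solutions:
 g(x) = C1*cos(x)^(8/3)


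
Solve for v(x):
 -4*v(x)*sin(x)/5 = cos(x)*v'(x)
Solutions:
 v(x) = C1*cos(x)^(4/5)


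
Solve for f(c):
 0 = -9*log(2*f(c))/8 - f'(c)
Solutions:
 8*Integral(1/(log(_y) + log(2)), (_y, f(c)))/9 = C1 - c


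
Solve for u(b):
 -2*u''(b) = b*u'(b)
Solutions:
 u(b) = C1 + C2*erf(b/2)


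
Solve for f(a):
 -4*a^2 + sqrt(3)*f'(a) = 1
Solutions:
 f(a) = C1 + 4*sqrt(3)*a^3/9 + sqrt(3)*a/3


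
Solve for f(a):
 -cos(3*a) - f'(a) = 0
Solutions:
 f(a) = C1 - sin(3*a)/3


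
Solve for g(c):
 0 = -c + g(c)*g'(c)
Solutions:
 g(c) = -sqrt(C1 + c^2)
 g(c) = sqrt(C1 + c^2)


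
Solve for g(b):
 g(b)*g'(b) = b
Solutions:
 g(b) = -sqrt(C1 + b^2)
 g(b) = sqrt(C1 + b^2)


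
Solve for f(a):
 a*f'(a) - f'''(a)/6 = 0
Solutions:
 f(a) = C1 + Integral(C2*airyai(6^(1/3)*a) + C3*airybi(6^(1/3)*a), a)


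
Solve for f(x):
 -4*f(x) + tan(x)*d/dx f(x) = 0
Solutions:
 f(x) = C1*sin(x)^4


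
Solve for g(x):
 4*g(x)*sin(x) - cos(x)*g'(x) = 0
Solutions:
 g(x) = C1/cos(x)^4


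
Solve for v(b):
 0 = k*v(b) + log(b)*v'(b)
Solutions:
 v(b) = C1*exp(-k*li(b))


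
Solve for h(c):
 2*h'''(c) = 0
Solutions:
 h(c) = C1 + C2*c + C3*c^2


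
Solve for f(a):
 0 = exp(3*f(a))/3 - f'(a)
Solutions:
 f(a) = log(-1/(C1 + a))/3
 f(a) = log((-1/(C1 + a))^(1/3)*(-1 - sqrt(3)*I)/2)
 f(a) = log((-1/(C1 + a))^(1/3)*(-1 + sqrt(3)*I)/2)


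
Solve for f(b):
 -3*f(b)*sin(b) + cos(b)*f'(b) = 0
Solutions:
 f(b) = C1/cos(b)^3


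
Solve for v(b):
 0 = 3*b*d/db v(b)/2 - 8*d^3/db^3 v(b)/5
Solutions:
 v(b) = C1 + Integral(C2*airyai(15^(1/3)*2^(2/3)*b/4) + C3*airybi(15^(1/3)*2^(2/3)*b/4), b)


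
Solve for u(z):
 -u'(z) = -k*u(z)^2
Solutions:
 u(z) = -1/(C1 + k*z)


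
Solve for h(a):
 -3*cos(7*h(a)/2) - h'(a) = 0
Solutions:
 h(a) = -2*asin((C1 + exp(21*a))/(C1 - exp(21*a)))/7 + 2*pi/7
 h(a) = 2*asin((C1 + exp(21*a))/(C1 - exp(21*a)))/7


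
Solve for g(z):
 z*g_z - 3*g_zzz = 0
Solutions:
 g(z) = C1 + Integral(C2*airyai(3^(2/3)*z/3) + C3*airybi(3^(2/3)*z/3), z)


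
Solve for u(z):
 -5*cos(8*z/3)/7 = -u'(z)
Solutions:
 u(z) = C1 + 15*sin(8*z/3)/56


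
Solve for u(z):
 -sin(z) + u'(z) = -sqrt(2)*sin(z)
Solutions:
 u(z) = C1 - cos(z) + sqrt(2)*cos(z)


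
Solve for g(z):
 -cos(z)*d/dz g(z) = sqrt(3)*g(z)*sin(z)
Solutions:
 g(z) = C1*cos(z)^(sqrt(3))


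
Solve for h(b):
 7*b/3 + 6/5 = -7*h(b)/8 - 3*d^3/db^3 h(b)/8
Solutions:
 h(b) = C3*exp(-3^(2/3)*7^(1/3)*b/3) - 8*b/3 + (C1*sin(3^(1/6)*7^(1/3)*b/2) + C2*cos(3^(1/6)*7^(1/3)*b/2))*exp(3^(2/3)*7^(1/3)*b/6) - 48/35


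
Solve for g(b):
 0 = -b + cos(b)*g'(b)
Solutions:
 g(b) = C1 + Integral(b/cos(b), b)


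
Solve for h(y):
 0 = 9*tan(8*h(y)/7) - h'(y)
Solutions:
 h(y) = -7*asin(C1*exp(72*y/7))/8 + 7*pi/8
 h(y) = 7*asin(C1*exp(72*y/7))/8


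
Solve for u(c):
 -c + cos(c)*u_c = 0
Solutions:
 u(c) = C1 + Integral(c/cos(c), c)


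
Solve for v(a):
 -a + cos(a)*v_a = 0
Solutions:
 v(a) = C1 + Integral(a/cos(a), a)


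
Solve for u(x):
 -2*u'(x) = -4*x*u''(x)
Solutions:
 u(x) = C1 + C2*x^(3/2)


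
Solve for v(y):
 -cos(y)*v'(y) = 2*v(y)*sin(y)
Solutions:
 v(y) = C1*cos(y)^2


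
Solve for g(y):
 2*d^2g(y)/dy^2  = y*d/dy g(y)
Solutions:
 g(y) = C1 + C2*erfi(y/2)


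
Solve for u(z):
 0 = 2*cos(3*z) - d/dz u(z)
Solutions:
 u(z) = C1 + 2*sin(3*z)/3


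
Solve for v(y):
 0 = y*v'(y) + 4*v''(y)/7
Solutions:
 v(y) = C1 + C2*erf(sqrt(14)*y/4)


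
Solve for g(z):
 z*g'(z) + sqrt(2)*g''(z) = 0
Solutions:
 g(z) = C1 + C2*erf(2^(1/4)*z/2)


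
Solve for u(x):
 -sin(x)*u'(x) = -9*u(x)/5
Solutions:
 u(x) = C1*(cos(x) - 1)^(9/10)/(cos(x) + 1)^(9/10)


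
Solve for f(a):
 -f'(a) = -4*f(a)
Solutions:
 f(a) = C1*exp(4*a)


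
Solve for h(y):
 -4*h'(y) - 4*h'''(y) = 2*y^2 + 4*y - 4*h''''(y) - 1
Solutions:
 h(y) = C1 + C2*exp(y*(-2^(2/3)*(3*sqrt(93) + 29)^(1/3) - 2*2^(1/3)/(3*sqrt(93) + 29)^(1/3) + 4)/12)*sin(2^(1/3)*sqrt(3)*y*(-2^(1/3)*(3*sqrt(93) + 29)^(1/3) + 2/(3*sqrt(93) + 29)^(1/3))/12) + C3*exp(y*(-2^(2/3)*(3*sqrt(93) + 29)^(1/3) - 2*2^(1/3)/(3*sqrt(93) + 29)^(1/3) + 4)/12)*cos(2^(1/3)*sqrt(3)*y*(-2^(1/3)*(3*sqrt(93) + 29)^(1/3) + 2/(3*sqrt(93) + 29)^(1/3))/12) + C4*exp(y*(2*2^(1/3)/(3*sqrt(93) + 29)^(1/3) + 2 + 2^(2/3)*(3*sqrt(93) + 29)^(1/3))/6) - y^3/6 - y^2/2 + 5*y/4


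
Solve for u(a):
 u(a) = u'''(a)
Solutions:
 u(a) = C3*exp(a) + (C1*sin(sqrt(3)*a/2) + C2*cos(sqrt(3)*a/2))*exp(-a/2)


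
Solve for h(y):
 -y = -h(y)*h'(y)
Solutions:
 h(y) = -sqrt(C1 + y^2)
 h(y) = sqrt(C1 + y^2)


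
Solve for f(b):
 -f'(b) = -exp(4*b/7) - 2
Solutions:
 f(b) = C1 + 2*b + 7*exp(4*b/7)/4


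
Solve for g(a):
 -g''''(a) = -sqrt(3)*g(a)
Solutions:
 g(a) = C1*exp(-3^(1/8)*a) + C2*exp(3^(1/8)*a) + C3*sin(3^(1/8)*a) + C4*cos(3^(1/8)*a)


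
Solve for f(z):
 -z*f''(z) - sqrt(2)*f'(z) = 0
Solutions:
 f(z) = C1 + C2*z^(1 - sqrt(2))


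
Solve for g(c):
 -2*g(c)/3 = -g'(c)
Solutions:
 g(c) = C1*exp(2*c/3)


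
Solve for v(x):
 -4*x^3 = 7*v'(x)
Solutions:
 v(x) = C1 - x^4/7


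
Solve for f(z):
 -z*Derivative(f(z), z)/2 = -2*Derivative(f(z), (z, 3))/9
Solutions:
 f(z) = C1 + Integral(C2*airyai(2^(1/3)*3^(2/3)*z/2) + C3*airybi(2^(1/3)*3^(2/3)*z/2), z)


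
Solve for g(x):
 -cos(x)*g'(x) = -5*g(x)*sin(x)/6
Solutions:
 g(x) = C1/cos(x)^(5/6)


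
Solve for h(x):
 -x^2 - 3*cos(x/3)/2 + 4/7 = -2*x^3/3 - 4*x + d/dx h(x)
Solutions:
 h(x) = C1 + x^4/6 - x^3/3 + 2*x^2 + 4*x/7 - 9*sin(x/3)/2


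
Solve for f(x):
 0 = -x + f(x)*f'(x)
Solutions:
 f(x) = -sqrt(C1 + x^2)
 f(x) = sqrt(C1 + x^2)


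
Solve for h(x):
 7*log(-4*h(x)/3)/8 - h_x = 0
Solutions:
 -8*Integral(1/(log(-_y) - log(3) + 2*log(2)), (_y, h(x)))/7 = C1 - x


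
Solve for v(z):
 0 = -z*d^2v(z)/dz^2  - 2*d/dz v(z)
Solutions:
 v(z) = C1 + C2/z


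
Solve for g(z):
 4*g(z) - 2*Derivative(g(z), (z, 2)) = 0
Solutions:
 g(z) = C1*exp(-sqrt(2)*z) + C2*exp(sqrt(2)*z)


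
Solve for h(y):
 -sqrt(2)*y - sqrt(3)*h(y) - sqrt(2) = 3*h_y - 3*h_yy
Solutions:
 h(y) = C1*exp(y*(3 + sqrt(3)*sqrt(3 + 4*sqrt(3)))/6) + C2*exp(y*(-sqrt(3)*sqrt(3 + 4*sqrt(3)) + 3)/6) - sqrt(6)*y/3 - sqrt(6)/3 + sqrt(2)


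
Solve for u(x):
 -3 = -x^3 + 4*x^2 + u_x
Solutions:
 u(x) = C1 + x^4/4 - 4*x^3/3 - 3*x


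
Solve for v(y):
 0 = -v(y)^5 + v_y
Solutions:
 v(y) = -(-1/(C1 + 4*y))^(1/4)
 v(y) = (-1/(C1 + 4*y))^(1/4)
 v(y) = -I*(-1/(C1 + 4*y))^(1/4)
 v(y) = I*(-1/(C1 + 4*y))^(1/4)


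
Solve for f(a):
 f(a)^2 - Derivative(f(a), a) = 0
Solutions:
 f(a) = -1/(C1 + a)


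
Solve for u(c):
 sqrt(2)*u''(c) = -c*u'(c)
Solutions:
 u(c) = C1 + C2*erf(2^(1/4)*c/2)


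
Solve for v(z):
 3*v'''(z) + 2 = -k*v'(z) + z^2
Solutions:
 v(z) = C1 + C2*exp(-sqrt(3)*z*sqrt(-k)/3) + C3*exp(sqrt(3)*z*sqrt(-k)/3) + z^3/(3*k) - 2*z/k - 6*z/k^2


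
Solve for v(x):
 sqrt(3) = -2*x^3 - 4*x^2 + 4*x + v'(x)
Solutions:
 v(x) = C1 + x^4/2 + 4*x^3/3 - 2*x^2 + sqrt(3)*x


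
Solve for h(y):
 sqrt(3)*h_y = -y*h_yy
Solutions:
 h(y) = C1 + C2*y^(1 - sqrt(3))


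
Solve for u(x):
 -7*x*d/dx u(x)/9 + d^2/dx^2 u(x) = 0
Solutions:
 u(x) = C1 + C2*erfi(sqrt(14)*x/6)


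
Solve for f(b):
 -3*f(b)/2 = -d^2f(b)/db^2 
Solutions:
 f(b) = C1*exp(-sqrt(6)*b/2) + C2*exp(sqrt(6)*b/2)


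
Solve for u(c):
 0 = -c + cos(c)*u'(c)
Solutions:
 u(c) = C1 + Integral(c/cos(c), c)


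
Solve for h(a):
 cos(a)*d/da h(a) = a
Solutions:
 h(a) = C1 + Integral(a/cos(a), a)


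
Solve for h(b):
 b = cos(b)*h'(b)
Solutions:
 h(b) = C1 + Integral(b/cos(b), b)


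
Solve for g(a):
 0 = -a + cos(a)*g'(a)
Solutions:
 g(a) = C1 + Integral(a/cos(a), a)


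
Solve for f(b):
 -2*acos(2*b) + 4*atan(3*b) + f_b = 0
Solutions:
 f(b) = C1 + 2*b*acos(2*b) - 4*b*atan(3*b) - sqrt(1 - 4*b^2) + 2*log(9*b^2 + 1)/3


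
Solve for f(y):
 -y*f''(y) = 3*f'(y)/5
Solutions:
 f(y) = C1 + C2*y^(2/5)


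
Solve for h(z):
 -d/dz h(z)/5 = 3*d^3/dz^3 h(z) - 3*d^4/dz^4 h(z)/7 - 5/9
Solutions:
 h(z) = C1 + C2*exp(z*(-10^(2/3)*7^(1/3)*(3*sqrt(989) + 499)^(1/3) - 70*10^(1/3)*7^(2/3)/(3*sqrt(989) + 499)^(1/3) + 140)/60)*sin(sqrt(3)*70^(1/3)*z*(-10^(1/3)*(3*sqrt(989) + 499)^(1/3) + 70*7^(1/3)/(3*sqrt(989) + 499)^(1/3))/60) + C3*exp(z*(-10^(2/3)*7^(1/3)*(3*sqrt(989) + 499)^(1/3) - 70*10^(1/3)*7^(2/3)/(3*sqrt(989) + 499)^(1/3) + 140)/60)*cos(sqrt(3)*70^(1/3)*z*(-10^(1/3)*(3*sqrt(989) + 499)^(1/3) + 70*7^(1/3)/(3*sqrt(989) + 499)^(1/3))/60) + C4*exp(z*(70*10^(1/3)*7^(2/3)/(3*sqrt(989) + 499)^(1/3) + 70 + 10^(2/3)*7^(1/3)*(3*sqrt(989) + 499)^(1/3))/30) + 25*z/9


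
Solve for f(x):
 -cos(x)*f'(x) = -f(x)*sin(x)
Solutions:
 f(x) = C1/cos(x)


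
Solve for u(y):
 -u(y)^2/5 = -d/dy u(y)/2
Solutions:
 u(y) = -5/(C1 + 2*y)


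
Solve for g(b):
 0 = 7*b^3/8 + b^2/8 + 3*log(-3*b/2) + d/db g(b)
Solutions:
 g(b) = C1 - 7*b^4/32 - b^3/24 - 3*b*log(-b) + 3*b*(-log(3) + log(2) + 1)


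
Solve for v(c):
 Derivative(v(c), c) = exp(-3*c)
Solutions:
 v(c) = C1 - exp(-3*c)/3


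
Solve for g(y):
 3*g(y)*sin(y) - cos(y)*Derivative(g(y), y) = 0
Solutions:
 g(y) = C1/cos(y)^3


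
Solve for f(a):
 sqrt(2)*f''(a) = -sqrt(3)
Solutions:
 f(a) = C1 + C2*a - sqrt(6)*a^2/4


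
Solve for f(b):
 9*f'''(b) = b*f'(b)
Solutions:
 f(b) = C1 + Integral(C2*airyai(3^(1/3)*b/3) + C3*airybi(3^(1/3)*b/3), b)


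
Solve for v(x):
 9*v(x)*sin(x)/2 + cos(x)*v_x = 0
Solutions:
 v(x) = C1*cos(x)^(9/2)


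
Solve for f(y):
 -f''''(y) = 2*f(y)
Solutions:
 f(y) = (C1*sin(2^(3/4)*y/2) + C2*cos(2^(3/4)*y/2))*exp(-2^(3/4)*y/2) + (C3*sin(2^(3/4)*y/2) + C4*cos(2^(3/4)*y/2))*exp(2^(3/4)*y/2)


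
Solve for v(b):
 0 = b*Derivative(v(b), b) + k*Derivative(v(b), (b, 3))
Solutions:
 v(b) = C1 + Integral(C2*airyai(b*(-1/k)^(1/3)) + C3*airybi(b*(-1/k)^(1/3)), b)


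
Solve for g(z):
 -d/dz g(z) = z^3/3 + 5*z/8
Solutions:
 g(z) = C1 - z^4/12 - 5*z^2/16


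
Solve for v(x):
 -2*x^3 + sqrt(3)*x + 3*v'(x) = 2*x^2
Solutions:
 v(x) = C1 + x^4/6 + 2*x^3/9 - sqrt(3)*x^2/6


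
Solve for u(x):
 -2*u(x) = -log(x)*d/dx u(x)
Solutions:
 u(x) = C1*exp(2*li(x))


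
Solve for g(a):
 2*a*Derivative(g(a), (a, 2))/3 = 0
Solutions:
 g(a) = C1 + C2*a


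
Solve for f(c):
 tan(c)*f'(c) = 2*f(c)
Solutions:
 f(c) = C1*sin(c)^2


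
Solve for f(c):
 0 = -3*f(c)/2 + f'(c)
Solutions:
 f(c) = C1*exp(3*c/2)


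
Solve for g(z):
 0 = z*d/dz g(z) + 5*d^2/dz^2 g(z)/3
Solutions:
 g(z) = C1 + C2*erf(sqrt(30)*z/10)


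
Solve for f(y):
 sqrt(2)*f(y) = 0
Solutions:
 f(y) = 0


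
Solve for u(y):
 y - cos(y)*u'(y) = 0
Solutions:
 u(y) = C1 + Integral(y/cos(y), y)


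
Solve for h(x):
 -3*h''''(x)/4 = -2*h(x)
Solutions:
 h(x) = C1*exp(-6^(3/4)*x/3) + C2*exp(6^(3/4)*x/3) + C3*sin(6^(3/4)*x/3) + C4*cos(6^(3/4)*x/3)


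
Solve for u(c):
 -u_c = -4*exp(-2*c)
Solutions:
 u(c) = C1 - 2*exp(-2*c)


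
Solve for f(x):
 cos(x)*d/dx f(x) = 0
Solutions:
 f(x) = C1


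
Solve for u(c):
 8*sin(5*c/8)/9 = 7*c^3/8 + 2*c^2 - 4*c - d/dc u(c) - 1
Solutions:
 u(c) = C1 + 7*c^4/32 + 2*c^3/3 - 2*c^2 - c + 64*cos(5*c/8)/45


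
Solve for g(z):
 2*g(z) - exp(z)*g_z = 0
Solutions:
 g(z) = C1*exp(-2*exp(-z))


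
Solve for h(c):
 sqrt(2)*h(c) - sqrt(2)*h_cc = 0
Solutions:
 h(c) = C1*exp(-c) + C2*exp(c)


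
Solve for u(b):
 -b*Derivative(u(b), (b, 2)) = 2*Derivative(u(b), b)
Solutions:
 u(b) = C1 + C2/b


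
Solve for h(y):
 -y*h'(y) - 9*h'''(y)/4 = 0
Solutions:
 h(y) = C1 + Integral(C2*airyai(-2^(2/3)*3^(1/3)*y/3) + C3*airybi(-2^(2/3)*3^(1/3)*y/3), y)


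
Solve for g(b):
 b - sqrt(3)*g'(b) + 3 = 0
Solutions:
 g(b) = C1 + sqrt(3)*b^2/6 + sqrt(3)*b


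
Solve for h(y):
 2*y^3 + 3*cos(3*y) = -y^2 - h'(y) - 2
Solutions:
 h(y) = C1 - y^4/2 - y^3/3 - 2*y - sin(3*y)


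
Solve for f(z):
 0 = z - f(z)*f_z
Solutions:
 f(z) = -sqrt(C1 + z^2)
 f(z) = sqrt(C1 + z^2)


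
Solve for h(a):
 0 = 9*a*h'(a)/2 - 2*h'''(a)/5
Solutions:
 h(a) = C1 + Integral(C2*airyai(90^(1/3)*a/2) + C3*airybi(90^(1/3)*a/2), a)


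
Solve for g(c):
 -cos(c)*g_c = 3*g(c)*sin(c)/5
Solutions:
 g(c) = C1*cos(c)^(3/5)


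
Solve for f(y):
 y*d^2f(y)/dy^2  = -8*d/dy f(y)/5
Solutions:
 f(y) = C1 + C2/y^(3/5)


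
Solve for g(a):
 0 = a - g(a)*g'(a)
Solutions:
 g(a) = -sqrt(C1 + a^2)
 g(a) = sqrt(C1 + a^2)


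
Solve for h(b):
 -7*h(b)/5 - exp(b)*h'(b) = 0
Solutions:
 h(b) = C1*exp(7*exp(-b)/5)


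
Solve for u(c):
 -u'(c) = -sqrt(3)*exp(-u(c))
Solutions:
 u(c) = log(C1 + sqrt(3)*c)


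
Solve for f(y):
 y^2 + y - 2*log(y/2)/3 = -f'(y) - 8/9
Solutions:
 f(y) = C1 - y^3/3 - y^2/2 + 2*y*log(y)/3 - 14*y/9 - 2*y*log(2)/3


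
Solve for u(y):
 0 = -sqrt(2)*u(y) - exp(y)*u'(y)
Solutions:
 u(y) = C1*exp(sqrt(2)*exp(-y))


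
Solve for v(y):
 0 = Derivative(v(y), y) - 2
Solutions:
 v(y) = C1 + 2*y


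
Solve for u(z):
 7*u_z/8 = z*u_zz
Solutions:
 u(z) = C1 + C2*z^(15/8)


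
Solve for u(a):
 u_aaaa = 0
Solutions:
 u(a) = C1 + C2*a + C3*a^2 + C4*a^3


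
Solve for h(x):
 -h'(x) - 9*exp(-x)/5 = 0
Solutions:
 h(x) = C1 + 9*exp(-x)/5


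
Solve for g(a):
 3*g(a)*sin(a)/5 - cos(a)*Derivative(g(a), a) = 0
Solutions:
 g(a) = C1/cos(a)^(3/5)


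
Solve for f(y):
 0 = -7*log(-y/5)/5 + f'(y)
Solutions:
 f(y) = C1 + 7*y*log(-y)/5 + 7*y*(-log(5) - 1)/5


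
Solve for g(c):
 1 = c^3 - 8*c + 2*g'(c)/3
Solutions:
 g(c) = C1 - 3*c^4/8 + 6*c^2 + 3*c/2


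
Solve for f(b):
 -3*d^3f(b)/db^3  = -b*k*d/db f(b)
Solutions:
 f(b) = C1 + Integral(C2*airyai(3^(2/3)*b*k^(1/3)/3) + C3*airybi(3^(2/3)*b*k^(1/3)/3), b)


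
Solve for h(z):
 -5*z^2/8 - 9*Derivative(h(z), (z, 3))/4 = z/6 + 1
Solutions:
 h(z) = C1 + C2*z + C3*z^2 - z^5/216 - z^4/324 - 2*z^3/27


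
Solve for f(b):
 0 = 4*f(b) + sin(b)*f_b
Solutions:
 f(b) = C1*(cos(b)^2 + 2*cos(b) + 1)/(cos(b)^2 - 2*cos(b) + 1)


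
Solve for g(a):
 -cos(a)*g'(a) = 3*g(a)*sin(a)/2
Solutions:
 g(a) = C1*cos(a)^(3/2)


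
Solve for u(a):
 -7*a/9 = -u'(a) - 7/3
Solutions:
 u(a) = C1 + 7*a^2/18 - 7*a/3


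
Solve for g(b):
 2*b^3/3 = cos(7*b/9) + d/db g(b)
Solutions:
 g(b) = C1 + b^4/6 - 9*sin(7*b/9)/7


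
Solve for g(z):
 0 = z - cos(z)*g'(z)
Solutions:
 g(z) = C1 + Integral(z/cos(z), z)


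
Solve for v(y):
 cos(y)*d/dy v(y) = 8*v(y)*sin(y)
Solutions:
 v(y) = C1/cos(y)^8


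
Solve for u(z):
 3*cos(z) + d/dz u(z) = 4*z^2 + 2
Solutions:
 u(z) = C1 + 4*z^3/3 + 2*z - 3*sin(z)


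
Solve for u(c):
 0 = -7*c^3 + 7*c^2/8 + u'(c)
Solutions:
 u(c) = C1 + 7*c^4/4 - 7*c^3/24


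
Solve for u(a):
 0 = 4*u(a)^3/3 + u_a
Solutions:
 u(a) = -sqrt(6)*sqrt(-1/(C1 - 4*a))/2
 u(a) = sqrt(6)*sqrt(-1/(C1 - 4*a))/2


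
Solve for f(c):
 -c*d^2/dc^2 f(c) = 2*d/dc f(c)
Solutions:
 f(c) = C1 + C2/c


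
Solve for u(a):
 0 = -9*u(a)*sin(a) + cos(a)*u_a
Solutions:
 u(a) = C1/cos(a)^9


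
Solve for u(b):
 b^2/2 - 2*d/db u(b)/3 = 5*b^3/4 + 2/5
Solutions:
 u(b) = C1 - 15*b^4/32 + b^3/4 - 3*b/5


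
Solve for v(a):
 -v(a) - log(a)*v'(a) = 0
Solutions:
 v(a) = C1*exp(-li(a))


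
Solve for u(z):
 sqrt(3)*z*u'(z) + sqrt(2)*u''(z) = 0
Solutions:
 u(z) = C1 + C2*erf(6^(1/4)*z/2)


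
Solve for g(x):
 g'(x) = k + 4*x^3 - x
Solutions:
 g(x) = C1 + k*x + x^4 - x^2/2


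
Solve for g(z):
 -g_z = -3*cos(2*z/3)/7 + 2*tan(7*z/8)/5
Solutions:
 g(z) = C1 + 16*log(cos(7*z/8))/35 + 9*sin(2*z/3)/14


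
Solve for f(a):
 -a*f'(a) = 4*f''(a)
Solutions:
 f(a) = C1 + C2*erf(sqrt(2)*a/4)


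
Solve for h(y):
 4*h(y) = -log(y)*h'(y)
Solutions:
 h(y) = C1*exp(-4*li(y))


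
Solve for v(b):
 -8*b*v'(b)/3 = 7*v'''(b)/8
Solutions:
 v(b) = C1 + Integral(C2*airyai(-4*21^(2/3)*b/21) + C3*airybi(-4*21^(2/3)*b/21), b)


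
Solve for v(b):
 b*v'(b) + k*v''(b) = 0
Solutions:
 v(b) = C1 + C2*sqrt(k)*erf(sqrt(2)*b*sqrt(1/k)/2)


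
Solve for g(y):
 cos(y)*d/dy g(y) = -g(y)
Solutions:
 g(y) = C1*sqrt(sin(y) - 1)/sqrt(sin(y) + 1)


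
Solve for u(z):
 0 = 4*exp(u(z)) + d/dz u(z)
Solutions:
 u(z) = log(1/(C1 + 4*z))


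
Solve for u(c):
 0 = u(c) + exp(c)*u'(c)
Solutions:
 u(c) = C1*exp(exp(-c))


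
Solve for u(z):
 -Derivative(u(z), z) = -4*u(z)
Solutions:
 u(z) = C1*exp(4*z)


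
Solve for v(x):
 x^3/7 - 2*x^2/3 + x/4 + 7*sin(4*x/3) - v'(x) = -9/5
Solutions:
 v(x) = C1 + x^4/28 - 2*x^3/9 + x^2/8 + 9*x/5 - 21*cos(4*x/3)/4


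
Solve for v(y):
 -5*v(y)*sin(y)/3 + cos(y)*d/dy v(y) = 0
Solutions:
 v(y) = C1/cos(y)^(5/3)


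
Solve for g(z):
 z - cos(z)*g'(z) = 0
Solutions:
 g(z) = C1 + Integral(z/cos(z), z)


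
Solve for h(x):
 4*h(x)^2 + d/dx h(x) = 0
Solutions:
 h(x) = 1/(C1 + 4*x)


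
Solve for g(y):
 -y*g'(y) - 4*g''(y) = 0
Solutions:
 g(y) = C1 + C2*erf(sqrt(2)*y/4)


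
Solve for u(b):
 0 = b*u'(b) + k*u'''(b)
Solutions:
 u(b) = C1 + Integral(C2*airyai(b*(-1/k)^(1/3)) + C3*airybi(b*(-1/k)^(1/3)), b)


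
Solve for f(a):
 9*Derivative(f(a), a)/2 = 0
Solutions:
 f(a) = C1


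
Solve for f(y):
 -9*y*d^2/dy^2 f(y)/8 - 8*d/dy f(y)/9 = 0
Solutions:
 f(y) = C1 + C2*y^(17/81)


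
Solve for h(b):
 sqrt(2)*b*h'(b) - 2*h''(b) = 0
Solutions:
 h(b) = C1 + C2*erfi(2^(1/4)*b/2)


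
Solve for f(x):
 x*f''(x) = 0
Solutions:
 f(x) = C1 + C2*x


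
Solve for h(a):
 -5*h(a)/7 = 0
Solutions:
 h(a) = 0


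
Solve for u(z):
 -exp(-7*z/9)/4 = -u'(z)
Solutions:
 u(z) = C1 - 9*exp(-7*z/9)/28


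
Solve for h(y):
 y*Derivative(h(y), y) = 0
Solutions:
 h(y) = C1


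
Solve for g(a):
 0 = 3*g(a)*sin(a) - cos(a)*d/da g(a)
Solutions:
 g(a) = C1/cos(a)^3


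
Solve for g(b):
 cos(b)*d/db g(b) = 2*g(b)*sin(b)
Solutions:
 g(b) = C1/cos(b)^2


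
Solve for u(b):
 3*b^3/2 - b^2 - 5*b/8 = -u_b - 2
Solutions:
 u(b) = C1 - 3*b^4/8 + b^3/3 + 5*b^2/16 - 2*b


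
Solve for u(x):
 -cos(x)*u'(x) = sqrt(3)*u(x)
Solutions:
 u(x) = C1*(sin(x) - 1)^(sqrt(3)/2)/(sin(x) + 1)^(sqrt(3)/2)


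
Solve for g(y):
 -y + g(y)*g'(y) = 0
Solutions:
 g(y) = -sqrt(C1 + y^2)
 g(y) = sqrt(C1 + y^2)


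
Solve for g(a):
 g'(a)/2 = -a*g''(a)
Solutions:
 g(a) = C1 + C2*sqrt(a)


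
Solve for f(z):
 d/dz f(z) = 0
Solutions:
 f(z) = C1


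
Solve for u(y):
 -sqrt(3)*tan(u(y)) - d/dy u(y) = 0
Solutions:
 u(y) = pi - asin(C1*exp(-sqrt(3)*y))
 u(y) = asin(C1*exp(-sqrt(3)*y))


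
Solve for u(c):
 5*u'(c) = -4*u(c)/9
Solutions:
 u(c) = C1*exp(-4*c/45)


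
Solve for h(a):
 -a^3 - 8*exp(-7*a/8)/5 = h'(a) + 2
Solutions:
 h(a) = C1 - a^4/4 - 2*a + 64*exp(-7*a/8)/35


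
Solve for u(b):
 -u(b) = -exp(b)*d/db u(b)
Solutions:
 u(b) = C1*exp(-exp(-b))


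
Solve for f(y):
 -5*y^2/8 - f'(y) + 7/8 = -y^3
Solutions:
 f(y) = C1 + y^4/4 - 5*y^3/24 + 7*y/8


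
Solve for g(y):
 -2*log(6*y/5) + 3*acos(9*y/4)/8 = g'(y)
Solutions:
 g(y) = C1 - 2*y*log(y) + 3*y*acos(9*y/4)/8 - 2*y*log(6) + 2*y + 2*y*log(5) - sqrt(16 - 81*y^2)/24


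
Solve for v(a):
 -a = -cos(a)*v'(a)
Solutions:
 v(a) = C1 + Integral(a/cos(a), a)


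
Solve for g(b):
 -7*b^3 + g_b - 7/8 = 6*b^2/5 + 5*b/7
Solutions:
 g(b) = C1 + 7*b^4/4 + 2*b^3/5 + 5*b^2/14 + 7*b/8


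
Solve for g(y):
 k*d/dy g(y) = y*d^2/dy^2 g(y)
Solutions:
 g(y) = C1 + y^(re(k) + 1)*(C2*sin(log(y)*Abs(im(k))) + C3*cos(log(y)*im(k)))


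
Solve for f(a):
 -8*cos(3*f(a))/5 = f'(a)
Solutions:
 8*a/5 - log(sin(3*f(a)) - 1)/6 + log(sin(3*f(a)) + 1)/6 = C1


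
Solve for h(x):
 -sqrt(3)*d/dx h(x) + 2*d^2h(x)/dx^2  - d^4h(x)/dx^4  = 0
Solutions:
 h(x) = C1 + C4*exp(-sqrt(3)*x) + (C2*sin(x/2) + C3*cos(x/2))*exp(sqrt(3)*x/2)


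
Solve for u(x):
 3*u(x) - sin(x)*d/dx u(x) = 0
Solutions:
 u(x) = C1*(cos(x) - 1)^(3/2)/(cos(x) + 1)^(3/2)


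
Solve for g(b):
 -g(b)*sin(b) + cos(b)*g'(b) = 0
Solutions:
 g(b) = C1/cos(b)


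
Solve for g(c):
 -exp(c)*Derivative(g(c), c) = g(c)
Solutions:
 g(c) = C1*exp(exp(-c))


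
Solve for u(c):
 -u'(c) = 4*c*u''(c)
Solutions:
 u(c) = C1 + C2*c^(3/4)


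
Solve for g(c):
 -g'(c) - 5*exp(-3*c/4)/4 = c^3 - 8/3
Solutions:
 g(c) = C1 - c^4/4 + 8*c/3 + 5*exp(-3*c/4)/3


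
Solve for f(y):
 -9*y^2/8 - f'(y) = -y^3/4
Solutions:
 f(y) = C1 + y^4/16 - 3*y^3/8


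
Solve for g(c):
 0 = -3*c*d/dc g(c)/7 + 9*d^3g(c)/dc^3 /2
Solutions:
 g(c) = C1 + Integral(C2*airyai(2^(1/3)*21^(2/3)*c/21) + C3*airybi(2^(1/3)*21^(2/3)*c/21), c)


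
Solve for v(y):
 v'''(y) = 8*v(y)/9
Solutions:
 v(y) = C3*exp(2*3^(1/3)*y/3) + (C1*sin(3^(5/6)*y/3) + C2*cos(3^(5/6)*y/3))*exp(-3^(1/3)*y/3)


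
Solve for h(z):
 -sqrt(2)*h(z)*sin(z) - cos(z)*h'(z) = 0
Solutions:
 h(z) = C1*cos(z)^(sqrt(2))


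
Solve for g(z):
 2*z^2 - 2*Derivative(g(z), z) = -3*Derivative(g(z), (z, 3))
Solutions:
 g(z) = C1 + C2*exp(-sqrt(6)*z/3) + C3*exp(sqrt(6)*z/3) + z^3/3 + 3*z


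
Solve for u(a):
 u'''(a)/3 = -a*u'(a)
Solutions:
 u(a) = C1 + Integral(C2*airyai(-3^(1/3)*a) + C3*airybi(-3^(1/3)*a), a)


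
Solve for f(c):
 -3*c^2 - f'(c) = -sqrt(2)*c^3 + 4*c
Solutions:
 f(c) = C1 + sqrt(2)*c^4/4 - c^3 - 2*c^2


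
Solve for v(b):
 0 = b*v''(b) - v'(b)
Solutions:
 v(b) = C1 + C2*b^2


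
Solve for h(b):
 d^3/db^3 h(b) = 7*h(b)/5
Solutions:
 h(b) = C3*exp(5^(2/3)*7^(1/3)*b/5) + (C1*sin(sqrt(3)*5^(2/3)*7^(1/3)*b/10) + C2*cos(sqrt(3)*5^(2/3)*7^(1/3)*b/10))*exp(-5^(2/3)*7^(1/3)*b/10)


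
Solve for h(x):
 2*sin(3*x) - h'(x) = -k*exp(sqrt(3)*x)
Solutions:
 h(x) = C1 + sqrt(3)*k*exp(sqrt(3)*x)/3 - 2*cos(3*x)/3


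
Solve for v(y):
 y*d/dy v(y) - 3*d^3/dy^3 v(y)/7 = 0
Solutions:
 v(y) = C1 + Integral(C2*airyai(3^(2/3)*7^(1/3)*y/3) + C3*airybi(3^(2/3)*7^(1/3)*y/3), y)


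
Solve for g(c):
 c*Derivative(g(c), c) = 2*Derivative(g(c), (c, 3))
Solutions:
 g(c) = C1 + Integral(C2*airyai(2^(2/3)*c/2) + C3*airybi(2^(2/3)*c/2), c)


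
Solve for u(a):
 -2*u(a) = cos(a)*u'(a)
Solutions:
 u(a) = C1*(sin(a) - 1)/(sin(a) + 1)


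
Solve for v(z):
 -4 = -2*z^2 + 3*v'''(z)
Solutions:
 v(z) = C1 + C2*z + C3*z^2 + z^5/90 - 2*z^3/9


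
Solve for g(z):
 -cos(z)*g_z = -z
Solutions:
 g(z) = C1 + Integral(z/cos(z), z)


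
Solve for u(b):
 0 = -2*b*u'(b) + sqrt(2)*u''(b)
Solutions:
 u(b) = C1 + C2*erfi(2^(3/4)*b/2)


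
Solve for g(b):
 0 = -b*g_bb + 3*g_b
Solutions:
 g(b) = C1 + C2*b^4


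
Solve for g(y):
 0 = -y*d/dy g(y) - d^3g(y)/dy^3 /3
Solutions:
 g(y) = C1 + Integral(C2*airyai(-3^(1/3)*y) + C3*airybi(-3^(1/3)*y), y)
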